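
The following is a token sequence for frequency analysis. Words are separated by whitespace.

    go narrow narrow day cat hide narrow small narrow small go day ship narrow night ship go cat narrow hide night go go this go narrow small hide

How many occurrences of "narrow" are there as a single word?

Scanning the 28 tokens for "narrow":
  position 2: narrow
  position 3: narrow
  position 7: narrow
  position 9: narrow
  position 14: narrow
  position 19: narrow
  position 26: narrow

7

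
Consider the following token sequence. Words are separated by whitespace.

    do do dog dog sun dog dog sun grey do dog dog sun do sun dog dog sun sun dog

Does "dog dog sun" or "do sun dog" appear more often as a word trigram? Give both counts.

"dog dog sun" (4 vs 1)

"dog dog sun": 4 occurrences
"do sun dog": 1 occurrence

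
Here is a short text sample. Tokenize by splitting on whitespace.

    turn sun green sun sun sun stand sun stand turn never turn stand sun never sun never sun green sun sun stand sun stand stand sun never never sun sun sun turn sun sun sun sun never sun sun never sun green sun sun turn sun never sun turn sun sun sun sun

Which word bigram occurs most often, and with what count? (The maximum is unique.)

Bigram frequencies (highest first):
  sun sun: 13
  sun never: 6
  never sun: 6
  turn sun: 4
  sun stand: 4
  stand sun: 4
  … (9 more, each ≤ 3)

"sun sun", 13 times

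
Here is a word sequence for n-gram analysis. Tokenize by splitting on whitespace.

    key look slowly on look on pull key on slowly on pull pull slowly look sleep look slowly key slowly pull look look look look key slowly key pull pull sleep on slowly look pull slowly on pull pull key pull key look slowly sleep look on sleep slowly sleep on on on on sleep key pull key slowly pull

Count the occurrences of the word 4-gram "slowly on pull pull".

2

Scanning the 57 overlapping 4-gram windows for "slowly on pull pull":
  position 10–13: slowly on pull pull
  position 36–39: slowly on pull pull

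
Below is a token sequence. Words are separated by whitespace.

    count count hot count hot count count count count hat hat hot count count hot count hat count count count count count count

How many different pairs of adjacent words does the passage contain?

23 tokens → 22 bigram windows in total.
Repeated bigrams (each contributes count−1 duplicates):
  count count: 10
  hot count: 4
  count hot: 3
  count hat: 2
15 duplicate windows → 22 − 15 = 7 distinct.

7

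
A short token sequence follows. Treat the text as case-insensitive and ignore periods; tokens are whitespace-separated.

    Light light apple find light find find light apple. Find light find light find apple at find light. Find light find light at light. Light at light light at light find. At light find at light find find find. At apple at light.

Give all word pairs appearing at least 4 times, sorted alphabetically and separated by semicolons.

Bigram counts meeting the condition (at least 4 times):
  at light: 6
  find light: 7
  light find: 8

at light; find light; light find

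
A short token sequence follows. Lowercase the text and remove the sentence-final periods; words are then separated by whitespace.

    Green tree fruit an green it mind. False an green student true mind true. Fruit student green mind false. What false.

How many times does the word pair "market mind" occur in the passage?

Scanning the 20 overlapping bigram windows for "market mind":
  (none found)

0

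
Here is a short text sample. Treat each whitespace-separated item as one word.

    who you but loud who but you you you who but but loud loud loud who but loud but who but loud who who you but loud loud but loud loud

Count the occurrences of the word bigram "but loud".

6

Scanning the 30 overlapping bigram windows for "but loud":
  position 3–4: but loud
  position 12–13: but loud
  position 17–18: but loud
  position 21–22: but loud
  position 26–27: but loud
  position 29–30: but loud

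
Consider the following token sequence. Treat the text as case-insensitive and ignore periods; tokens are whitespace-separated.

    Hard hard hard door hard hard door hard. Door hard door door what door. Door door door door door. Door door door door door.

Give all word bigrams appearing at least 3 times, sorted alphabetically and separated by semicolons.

door door; door hard; hard door; hard hard

Bigram counts meeting the condition (at least 3 times):
  door door: 11
  door hard: 3
  hard door: 4
  hard hard: 3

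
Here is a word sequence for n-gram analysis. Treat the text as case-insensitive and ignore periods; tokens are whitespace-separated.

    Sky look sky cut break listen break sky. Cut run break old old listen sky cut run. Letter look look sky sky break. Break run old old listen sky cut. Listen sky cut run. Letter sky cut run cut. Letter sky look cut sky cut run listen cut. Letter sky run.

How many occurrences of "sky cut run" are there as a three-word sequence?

Scanning the 49 overlapping trigram windows for "sky cut run":
  position 8–10: sky cut run
  position 15–17: sky cut run
  position 32–34: sky cut run
  position 36–38: sky cut run
  position 44–46: sky cut run

5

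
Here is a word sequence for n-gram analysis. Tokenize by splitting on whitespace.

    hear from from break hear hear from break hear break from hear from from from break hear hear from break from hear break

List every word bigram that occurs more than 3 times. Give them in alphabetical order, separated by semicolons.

Bigram counts meeting the condition (more than 3 times):
  from break: 4
  hear from: 4

from break; hear from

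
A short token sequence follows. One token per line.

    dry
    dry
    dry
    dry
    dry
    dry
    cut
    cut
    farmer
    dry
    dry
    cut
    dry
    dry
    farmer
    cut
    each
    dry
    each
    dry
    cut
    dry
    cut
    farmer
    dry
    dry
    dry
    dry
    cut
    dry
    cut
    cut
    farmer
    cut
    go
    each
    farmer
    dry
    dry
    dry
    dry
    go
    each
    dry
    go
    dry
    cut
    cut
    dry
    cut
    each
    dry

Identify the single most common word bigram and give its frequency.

"dry dry", 13 times

Bigram frequencies (highest first):
  dry dry: 13
  dry cut: 8
  cut dry: 4
  each dry: 4
  cut cut: 3
  cut farmer: 3
  … (10 more, each ≤ 3)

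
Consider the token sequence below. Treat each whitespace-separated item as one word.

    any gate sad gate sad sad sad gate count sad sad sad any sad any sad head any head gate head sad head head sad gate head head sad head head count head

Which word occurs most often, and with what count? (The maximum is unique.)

Unigram frequencies (highest first):
  sad: 12
  head: 10
  gate: 5
  any: 4
  count: 2

"sad", 12 times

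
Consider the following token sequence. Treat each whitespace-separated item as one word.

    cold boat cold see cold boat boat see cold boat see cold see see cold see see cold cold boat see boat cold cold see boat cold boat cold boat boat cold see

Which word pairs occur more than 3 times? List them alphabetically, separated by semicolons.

Bigram counts meeting the condition (more than 3 times):
  boat cold: 5
  cold boat: 6
  cold see: 5
  see cold: 5

boat cold; cold boat; cold see; see cold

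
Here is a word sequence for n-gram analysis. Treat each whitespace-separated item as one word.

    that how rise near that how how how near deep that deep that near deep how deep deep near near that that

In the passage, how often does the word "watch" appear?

Scanning the 22 tokens for "watch":
  (none found)

0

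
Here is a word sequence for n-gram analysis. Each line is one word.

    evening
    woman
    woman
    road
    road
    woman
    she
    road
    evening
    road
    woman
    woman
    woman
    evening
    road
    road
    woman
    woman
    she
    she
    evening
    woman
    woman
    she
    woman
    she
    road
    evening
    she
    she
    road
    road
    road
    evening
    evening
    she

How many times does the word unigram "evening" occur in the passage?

Scanning the 36 tokens for "evening":
  position 1: evening
  position 9: evening
  position 14: evening
  position 21: evening
  position 28: evening
  position 34: evening
  position 35: evening

7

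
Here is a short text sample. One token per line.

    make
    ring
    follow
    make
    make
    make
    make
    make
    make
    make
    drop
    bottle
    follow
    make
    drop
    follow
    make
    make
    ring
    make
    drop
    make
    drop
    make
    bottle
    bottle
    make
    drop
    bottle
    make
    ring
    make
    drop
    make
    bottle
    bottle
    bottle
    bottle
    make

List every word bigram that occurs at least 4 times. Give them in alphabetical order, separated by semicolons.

Bigram counts meeting the condition (at least 4 times):
  bottle bottle: 4
  make drop: 6
  make make: 7

bottle bottle; make drop; make make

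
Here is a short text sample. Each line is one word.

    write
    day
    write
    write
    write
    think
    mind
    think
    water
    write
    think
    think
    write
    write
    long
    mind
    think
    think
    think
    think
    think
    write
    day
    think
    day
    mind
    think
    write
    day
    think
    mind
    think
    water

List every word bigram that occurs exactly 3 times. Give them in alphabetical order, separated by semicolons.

think write; write day; write write

Bigram counts meeting the condition (exactly 3 times):
  think write: 3
  write day: 3
  write write: 3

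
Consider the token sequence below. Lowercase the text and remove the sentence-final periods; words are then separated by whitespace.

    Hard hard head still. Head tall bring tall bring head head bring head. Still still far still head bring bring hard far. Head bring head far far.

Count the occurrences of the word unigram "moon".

0

Scanning the 27 tokens for "moon":
  (none found)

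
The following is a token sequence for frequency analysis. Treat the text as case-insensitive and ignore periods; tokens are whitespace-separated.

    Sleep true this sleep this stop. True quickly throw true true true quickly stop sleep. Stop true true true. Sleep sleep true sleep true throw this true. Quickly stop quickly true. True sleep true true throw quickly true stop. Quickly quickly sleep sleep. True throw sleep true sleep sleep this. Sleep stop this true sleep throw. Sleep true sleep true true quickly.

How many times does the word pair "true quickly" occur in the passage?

Scanning the 61 overlapping bigram windows for "true quickly":
  position 7–8: true quickly
  position 12–13: true quickly
  position 27–28: true quickly
  position 61–62: true quickly

4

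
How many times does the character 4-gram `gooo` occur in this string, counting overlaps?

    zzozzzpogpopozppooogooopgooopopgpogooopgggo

3

Sliding a length-4 window over the 43 characters (40 positions):
  position 20–23: gooo
  position 25–28: gooo
  position 35–38: gooo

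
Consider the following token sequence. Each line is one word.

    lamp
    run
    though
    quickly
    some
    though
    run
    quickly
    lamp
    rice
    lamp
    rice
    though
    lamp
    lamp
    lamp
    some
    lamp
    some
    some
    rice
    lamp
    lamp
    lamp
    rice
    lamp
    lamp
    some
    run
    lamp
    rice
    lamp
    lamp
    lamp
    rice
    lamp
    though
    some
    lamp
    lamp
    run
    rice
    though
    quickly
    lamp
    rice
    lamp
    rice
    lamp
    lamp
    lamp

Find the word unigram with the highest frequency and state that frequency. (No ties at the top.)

Unigram frequencies (highest first):
  lamp: 24
  rice: 9
  some: 6
  though: 5
  run: 4
  quickly: 3

"lamp", 24 times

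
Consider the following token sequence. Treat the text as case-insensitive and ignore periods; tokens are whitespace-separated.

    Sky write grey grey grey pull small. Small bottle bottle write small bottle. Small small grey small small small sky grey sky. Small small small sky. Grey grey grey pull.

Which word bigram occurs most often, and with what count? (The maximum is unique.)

Bigram frequencies (highest first):
  small small: 6
  grey grey: 4
  grey pull: 2
  small bottle: 2
  small sky: 2
  sky grey: 2
  … (11 more, each ≤ 1)

"small small", 6 times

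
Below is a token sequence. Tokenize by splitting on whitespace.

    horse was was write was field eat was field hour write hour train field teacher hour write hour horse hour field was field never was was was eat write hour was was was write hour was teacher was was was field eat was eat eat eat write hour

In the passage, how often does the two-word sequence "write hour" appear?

5

Scanning the 47 overlapping bigram windows for "write hour":
  position 11–12: write hour
  position 17–18: write hour
  position 29–30: write hour
  position 34–35: write hour
  position 47–48: write hour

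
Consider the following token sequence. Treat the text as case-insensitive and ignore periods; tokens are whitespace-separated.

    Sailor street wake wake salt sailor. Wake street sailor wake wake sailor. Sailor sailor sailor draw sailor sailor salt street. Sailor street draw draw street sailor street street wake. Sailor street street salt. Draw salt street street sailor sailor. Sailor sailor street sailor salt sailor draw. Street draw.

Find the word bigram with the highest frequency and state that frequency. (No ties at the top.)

"sailor sailor", 7 times

Bigram frequencies (highest first):
  sailor sailor: 7
  sailor street: 5
  street sailor: 5
  street street: 3
  street wake: 2
  wake wake: 2
  … (15 more, each ≤ 2)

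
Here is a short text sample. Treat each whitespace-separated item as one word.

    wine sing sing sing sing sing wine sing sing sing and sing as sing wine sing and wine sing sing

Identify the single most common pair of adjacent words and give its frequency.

Bigram frequencies (highest first):
  sing sing: 7
  wine sing: 4
  sing wine: 2
  sing and: 2
  and sing: 1
  sing as: 1
  … (2 more, each ≤ 1)

"sing sing", 7 times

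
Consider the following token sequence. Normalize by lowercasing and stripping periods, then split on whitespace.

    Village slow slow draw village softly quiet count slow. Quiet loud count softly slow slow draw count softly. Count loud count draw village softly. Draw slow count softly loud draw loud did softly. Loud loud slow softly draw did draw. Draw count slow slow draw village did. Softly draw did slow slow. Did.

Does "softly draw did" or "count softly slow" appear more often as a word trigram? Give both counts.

"softly draw did" (2 vs 1)

"softly draw did": 2 occurrences
"count softly slow": 1 occurrence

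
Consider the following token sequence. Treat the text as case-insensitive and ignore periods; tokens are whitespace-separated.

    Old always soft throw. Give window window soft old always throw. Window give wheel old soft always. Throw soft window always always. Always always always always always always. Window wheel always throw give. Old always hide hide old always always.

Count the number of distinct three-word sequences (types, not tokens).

40 tokens → 38 trigram windows in total.
Repeated trigrams (each contributes count−1 duplicates):
  always always always: 6
5 duplicate windows → 38 − 5 = 33 distinct.

33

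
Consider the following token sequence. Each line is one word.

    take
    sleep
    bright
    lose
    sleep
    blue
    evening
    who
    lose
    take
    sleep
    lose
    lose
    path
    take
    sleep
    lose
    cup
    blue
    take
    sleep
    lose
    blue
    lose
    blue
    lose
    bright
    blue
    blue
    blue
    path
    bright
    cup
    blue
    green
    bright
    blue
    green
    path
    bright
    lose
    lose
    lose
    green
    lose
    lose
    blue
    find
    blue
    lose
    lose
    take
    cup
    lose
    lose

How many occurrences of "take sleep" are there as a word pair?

Scanning the 54 overlapping bigram windows for "take sleep":
  position 1–2: take sleep
  position 10–11: take sleep
  position 15–16: take sleep
  position 20–21: take sleep

4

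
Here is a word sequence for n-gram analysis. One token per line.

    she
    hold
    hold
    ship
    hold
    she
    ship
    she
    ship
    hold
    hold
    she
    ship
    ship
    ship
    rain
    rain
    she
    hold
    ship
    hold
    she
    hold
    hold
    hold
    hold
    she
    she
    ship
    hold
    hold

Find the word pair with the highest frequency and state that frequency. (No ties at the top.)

Bigram frequencies (highest first):
  hold hold: 6
  ship hold: 4
  hold she: 4
  she ship: 4
  she hold: 3
  hold ship: 2
  … (6 more, each ≤ 2)

"hold hold", 6 times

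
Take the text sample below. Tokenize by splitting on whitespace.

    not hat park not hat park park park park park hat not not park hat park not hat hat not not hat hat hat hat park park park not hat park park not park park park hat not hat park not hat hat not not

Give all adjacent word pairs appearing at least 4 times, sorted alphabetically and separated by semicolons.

Bigram counts meeting the condition (at least 4 times):
  hat hat: 5
  hat not: 4
  hat park: 6
  not hat: 7
  park not: 5
  park park: 9

hat hat; hat not; hat park; not hat; park not; park park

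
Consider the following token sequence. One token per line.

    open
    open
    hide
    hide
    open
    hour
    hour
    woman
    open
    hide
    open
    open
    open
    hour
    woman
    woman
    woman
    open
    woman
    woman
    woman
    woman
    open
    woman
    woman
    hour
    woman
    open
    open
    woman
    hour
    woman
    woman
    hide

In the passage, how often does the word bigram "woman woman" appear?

Scanning the 33 overlapping bigram windows for "woman woman":
  position 15–16: woman woman
  position 16–17: woman woman
  position 19–20: woman woman
  position 20–21: woman woman
  position 21–22: woman woman
  position 24–25: woman woman
  position 32–33: woman woman

7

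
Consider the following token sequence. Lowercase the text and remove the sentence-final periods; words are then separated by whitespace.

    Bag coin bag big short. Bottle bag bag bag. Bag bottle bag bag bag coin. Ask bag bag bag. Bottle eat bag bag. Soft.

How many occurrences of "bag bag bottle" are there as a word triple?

Scanning the 22 overlapping trigram windows for "bag bag bottle":
  position 9–11: bag bag bottle
  position 18–20: bag bag bottle

2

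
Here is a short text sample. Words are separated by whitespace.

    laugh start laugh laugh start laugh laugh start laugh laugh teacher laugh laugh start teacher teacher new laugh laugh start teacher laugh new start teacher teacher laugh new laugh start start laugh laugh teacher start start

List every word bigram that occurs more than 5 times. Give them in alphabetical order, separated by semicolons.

laugh laugh; laugh start

Bigram counts meeting the condition (more than 5 times):
  laugh laugh: 6
  laugh start: 6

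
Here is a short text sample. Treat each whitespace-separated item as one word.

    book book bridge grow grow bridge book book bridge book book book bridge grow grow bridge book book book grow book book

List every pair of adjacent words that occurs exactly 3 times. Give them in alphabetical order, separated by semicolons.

Bigram counts meeting the condition (exactly 3 times):
  book bridge: 3
  bridge book: 3

book bridge; bridge book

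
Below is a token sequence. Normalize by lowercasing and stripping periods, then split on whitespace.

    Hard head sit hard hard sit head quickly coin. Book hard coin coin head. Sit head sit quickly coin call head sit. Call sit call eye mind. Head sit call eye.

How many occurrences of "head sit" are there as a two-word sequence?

5

Scanning the 30 overlapping bigram windows for "head sit":
  position 2–3: head sit
  position 14–15: head sit
  position 16–17: head sit
  position 21–22: head sit
  position 28–29: head sit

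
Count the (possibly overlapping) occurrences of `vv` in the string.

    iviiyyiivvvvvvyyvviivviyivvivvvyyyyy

Sliding a length-2 window over the 36 characters (35 positions):
  position 9–10: vv
  position 10–11: vv
  position 11–12: vv
  position 12–13: vv
  position 13–14: vv
  position 17–18: vv
  position 21–22: vv
  position 26–27: vv
  position 29–30: vv
  position 30–31: vv

10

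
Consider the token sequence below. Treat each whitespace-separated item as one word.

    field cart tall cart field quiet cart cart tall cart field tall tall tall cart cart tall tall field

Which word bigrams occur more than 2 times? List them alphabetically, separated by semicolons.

Bigram counts meeting the condition (more than 2 times):
  cart tall: 3
  tall cart: 3
  tall tall: 3

cart tall; tall cart; tall tall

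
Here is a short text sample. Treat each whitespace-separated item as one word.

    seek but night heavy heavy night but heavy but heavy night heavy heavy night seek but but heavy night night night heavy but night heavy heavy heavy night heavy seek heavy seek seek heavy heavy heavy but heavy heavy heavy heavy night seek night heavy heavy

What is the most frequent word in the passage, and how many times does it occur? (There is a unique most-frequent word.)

Unigram frequencies (highest first):
  heavy: 22
  night: 11
  but: 7
  seek: 6

"heavy", 22 times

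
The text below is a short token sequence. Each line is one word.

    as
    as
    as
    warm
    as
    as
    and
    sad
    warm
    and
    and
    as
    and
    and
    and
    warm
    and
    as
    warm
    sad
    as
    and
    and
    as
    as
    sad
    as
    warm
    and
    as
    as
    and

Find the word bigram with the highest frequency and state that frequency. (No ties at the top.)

Bigram frequencies (highest first):
  as as: 5
  as and: 4
  and and: 4
  and as: 4
  as warm: 3
  warm and: 3
  … (7 more, each ≤ 2)

"as as", 5 times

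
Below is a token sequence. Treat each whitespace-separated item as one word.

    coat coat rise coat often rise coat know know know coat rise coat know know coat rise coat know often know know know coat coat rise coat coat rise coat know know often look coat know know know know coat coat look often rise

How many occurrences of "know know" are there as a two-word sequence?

9

Scanning the 43 overlapping bigram windows for "know know":
  position 8–9: know know
  position 9–10: know know
  position 14–15: know know
  position 21–22: know know
  position 22–23: know know
  position 31–32: know know
  position 36–37: know know
  position 37–38: know know
  position 38–39: know know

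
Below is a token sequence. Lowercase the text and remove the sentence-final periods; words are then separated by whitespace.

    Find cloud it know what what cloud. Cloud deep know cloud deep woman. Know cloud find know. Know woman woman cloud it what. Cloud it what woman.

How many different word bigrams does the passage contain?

20

27 tokens → 26 bigram windows in total.
Repeated bigrams (each contributes count−1 duplicates):
  cloud it: 3
  cloud deep: 2
  it what: 2
  know cloud: 2
  what cloud: 2
6 duplicate windows → 26 − 6 = 20 distinct.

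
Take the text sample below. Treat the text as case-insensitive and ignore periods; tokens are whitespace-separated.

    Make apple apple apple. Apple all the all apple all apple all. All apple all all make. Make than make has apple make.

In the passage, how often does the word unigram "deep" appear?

0

Scanning the 23 tokens for "deep":
  (none found)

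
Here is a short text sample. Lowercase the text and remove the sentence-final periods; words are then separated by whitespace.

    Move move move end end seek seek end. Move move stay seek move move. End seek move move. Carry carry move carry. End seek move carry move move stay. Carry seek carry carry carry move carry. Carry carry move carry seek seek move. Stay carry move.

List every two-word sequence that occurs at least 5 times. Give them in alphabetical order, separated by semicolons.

Bigram counts meeting the condition (at least 5 times):
  carry carry: 5
  carry move: 5
  move carry: 5
  move move: 6

carry carry; carry move; move carry; move move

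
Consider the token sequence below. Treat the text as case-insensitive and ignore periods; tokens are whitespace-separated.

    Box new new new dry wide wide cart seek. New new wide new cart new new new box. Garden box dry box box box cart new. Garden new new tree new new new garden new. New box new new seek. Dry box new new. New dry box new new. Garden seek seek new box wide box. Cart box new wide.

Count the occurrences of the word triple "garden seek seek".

Scanning the 58 overlapping trigram windows for "garden seek seek":
  position 50–52: garden seek seek

1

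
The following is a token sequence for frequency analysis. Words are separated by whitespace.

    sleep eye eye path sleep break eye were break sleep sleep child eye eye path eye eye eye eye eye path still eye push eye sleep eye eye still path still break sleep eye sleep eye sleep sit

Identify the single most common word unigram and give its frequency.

Unigram frequencies (highest first):
  eye: 16
  sleep: 8
  path: 4
  break: 3
  still: 3
  were: 1
  … (3 more, each ≤ 1)

"eye", 16 times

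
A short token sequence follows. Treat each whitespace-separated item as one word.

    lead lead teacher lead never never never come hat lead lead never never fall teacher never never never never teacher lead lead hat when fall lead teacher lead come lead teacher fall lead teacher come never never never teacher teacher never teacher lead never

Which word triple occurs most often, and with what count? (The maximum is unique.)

Trigram frequencies (highest first):
  never never never: 4
  lead teacher lead: 2
  teacher lead never: 2
  lead never never: 2
  never never teacher: 2
  never teacher lead: 2
  … (27 more, each ≤ 2)

"never never never", 4 times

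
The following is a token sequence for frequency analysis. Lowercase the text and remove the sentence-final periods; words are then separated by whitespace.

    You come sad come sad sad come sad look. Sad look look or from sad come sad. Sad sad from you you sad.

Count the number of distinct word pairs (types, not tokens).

14

23 tokens → 22 bigram windows in total.
Repeated bigrams (each contributes count−1 duplicates):
  come sad: 4
  sad come: 3
  sad sad: 3
  sad look: 2
8 duplicate windows → 22 − 8 = 14 distinct.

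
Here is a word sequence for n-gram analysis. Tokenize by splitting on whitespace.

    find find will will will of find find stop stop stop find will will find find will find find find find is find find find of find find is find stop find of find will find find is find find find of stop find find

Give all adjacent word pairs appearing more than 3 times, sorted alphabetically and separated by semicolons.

Bigram counts meeting the condition (more than 3 times):
  find find: 13
  find will: 4

find find; find will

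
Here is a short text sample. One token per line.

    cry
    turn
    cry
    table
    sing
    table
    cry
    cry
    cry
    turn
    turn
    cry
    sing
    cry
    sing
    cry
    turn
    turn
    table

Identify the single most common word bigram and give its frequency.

Bigram frequencies (highest first):
  cry turn: 3
  turn cry: 2
  cry cry: 2
  turn turn: 2
  cry sing: 2
  sing cry: 2
  … (5 more, each ≤ 1)

"cry turn", 3 times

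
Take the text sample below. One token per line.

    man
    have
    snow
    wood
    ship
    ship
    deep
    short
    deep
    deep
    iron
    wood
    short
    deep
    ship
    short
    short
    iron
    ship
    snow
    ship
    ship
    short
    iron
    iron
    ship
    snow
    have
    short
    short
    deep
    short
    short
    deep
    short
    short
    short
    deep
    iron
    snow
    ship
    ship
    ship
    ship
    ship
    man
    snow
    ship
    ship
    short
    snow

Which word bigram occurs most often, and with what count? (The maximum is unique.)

"ship ship", 7 times

Bigram frequencies (highest first):
  ship ship: 7
  short deep: 5
  short short: 5
  deep short: 3
  ship short: 3
  snow ship: 3
  … (20 more, each ≤ 2)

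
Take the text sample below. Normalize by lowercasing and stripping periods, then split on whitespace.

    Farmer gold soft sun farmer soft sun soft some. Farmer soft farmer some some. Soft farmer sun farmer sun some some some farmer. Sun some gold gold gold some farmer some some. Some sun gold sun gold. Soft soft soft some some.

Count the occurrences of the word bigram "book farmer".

Scanning the 41 overlapping bigram windows for "book farmer":
  (none found)

0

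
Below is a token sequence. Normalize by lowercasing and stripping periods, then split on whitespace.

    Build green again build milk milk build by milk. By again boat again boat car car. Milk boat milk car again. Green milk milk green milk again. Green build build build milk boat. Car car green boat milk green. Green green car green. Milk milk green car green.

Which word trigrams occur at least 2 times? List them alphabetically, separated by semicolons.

boat car car; green car green; green milk milk; milk milk green

Trigram counts meeting the condition (at least 2 times):
  boat car car: 2
  green car green: 2
  green milk milk: 2
  milk milk green: 2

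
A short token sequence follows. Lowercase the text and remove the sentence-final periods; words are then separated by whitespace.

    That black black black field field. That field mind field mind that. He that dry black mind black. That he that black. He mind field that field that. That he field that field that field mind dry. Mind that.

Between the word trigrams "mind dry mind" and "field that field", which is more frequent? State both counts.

"mind dry mind": 1 occurrence
"field that field": 4 occurrences

"field that field" (4 vs 1)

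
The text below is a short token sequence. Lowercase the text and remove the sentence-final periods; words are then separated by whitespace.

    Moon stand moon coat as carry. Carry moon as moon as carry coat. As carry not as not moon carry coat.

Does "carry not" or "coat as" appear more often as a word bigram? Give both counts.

"carry not": 1 occurrence
"coat as": 2 occurrences

"coat as" (2 vs 1)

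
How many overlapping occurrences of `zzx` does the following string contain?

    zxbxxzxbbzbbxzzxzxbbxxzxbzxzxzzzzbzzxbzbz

2

Sliding a length-3 window over the 41 characters (39 positions):
  position 14–16: zzx
  position 35–37: zzx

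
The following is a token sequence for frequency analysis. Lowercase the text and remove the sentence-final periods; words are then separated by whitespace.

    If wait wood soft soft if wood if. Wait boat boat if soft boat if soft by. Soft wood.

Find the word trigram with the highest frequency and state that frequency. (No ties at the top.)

Trigram frequencies (highest first):
  boat if soft: 2
  if wait wood: 1
  wait wood soft: 1
  wood soft soft: 1
  soft soft if: 1
  soft if wood: 1
  … (10 more, each ≤ 1)

"boat if soft", 2 times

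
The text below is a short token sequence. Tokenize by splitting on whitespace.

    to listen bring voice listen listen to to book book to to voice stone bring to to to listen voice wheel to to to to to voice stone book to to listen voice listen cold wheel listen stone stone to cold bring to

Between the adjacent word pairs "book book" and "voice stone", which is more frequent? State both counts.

"voice stone" (2 vs 1)

"book book": 1 occurrence
"voice stone": 2 occurrences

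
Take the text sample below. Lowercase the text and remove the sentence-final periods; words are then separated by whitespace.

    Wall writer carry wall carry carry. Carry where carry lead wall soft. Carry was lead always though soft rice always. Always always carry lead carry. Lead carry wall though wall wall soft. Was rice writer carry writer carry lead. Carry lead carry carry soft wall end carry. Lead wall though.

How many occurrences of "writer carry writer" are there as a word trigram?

1

Scanning the 48 overlapping trigram windows for "writer carry writer":
  position 35–37: writer carry writer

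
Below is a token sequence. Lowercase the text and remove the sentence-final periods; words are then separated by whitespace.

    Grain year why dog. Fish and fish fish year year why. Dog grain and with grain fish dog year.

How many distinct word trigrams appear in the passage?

16

19 tokens → 17 trigram windows in total.
Repeated trigrams (each contributes count−1 duplicates):
  year why dog: 2
1 duplicate windows → 17 − 1 = 16 distinct.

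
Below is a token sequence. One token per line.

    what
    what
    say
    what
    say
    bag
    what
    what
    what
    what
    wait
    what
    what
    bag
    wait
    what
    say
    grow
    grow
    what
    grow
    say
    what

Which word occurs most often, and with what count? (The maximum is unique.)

"what", 12 times

Unigram frequencies (highest first):
  what: 12
  say: 4
  grow: 3
  bag: 2
  wait: 2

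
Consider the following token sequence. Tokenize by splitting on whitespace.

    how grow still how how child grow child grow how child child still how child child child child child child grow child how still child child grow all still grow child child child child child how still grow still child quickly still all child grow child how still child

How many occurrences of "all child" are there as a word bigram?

1

Scanning the 48 overlapping bigram windows for "all child":
  position 43–44: all child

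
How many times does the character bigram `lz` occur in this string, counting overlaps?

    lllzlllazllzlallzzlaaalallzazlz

Sliding a length-2 window over the 31 characters (30 positions):
  position 3–4: lz
  position 11–12: lz
  position 16–17: lz
  position 26–27: lz
  position 30–31: lz

5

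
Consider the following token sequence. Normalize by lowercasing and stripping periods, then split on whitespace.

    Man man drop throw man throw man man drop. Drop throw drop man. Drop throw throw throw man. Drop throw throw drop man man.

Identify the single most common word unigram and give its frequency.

"man", 9 times

Unigram frequencies (highest first):
  man: 9
  throw: 8
  drop: 7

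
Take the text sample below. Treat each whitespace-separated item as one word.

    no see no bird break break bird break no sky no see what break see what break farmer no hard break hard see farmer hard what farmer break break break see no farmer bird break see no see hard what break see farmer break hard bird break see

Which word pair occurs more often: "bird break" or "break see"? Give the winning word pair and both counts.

"bird break": 4 occurrences
"break see": 5 occurrences

"break see" (5 vs 4)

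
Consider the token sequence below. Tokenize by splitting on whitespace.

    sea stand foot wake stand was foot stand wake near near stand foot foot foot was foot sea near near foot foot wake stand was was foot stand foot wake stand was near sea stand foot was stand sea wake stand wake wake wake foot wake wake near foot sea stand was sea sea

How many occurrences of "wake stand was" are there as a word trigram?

Scanning the 52 overlapping trigram windows for "wake stand was":
  position 4–6: wake stand was
  position 23–25: wake stand was
  position 30–32: wake stand was

3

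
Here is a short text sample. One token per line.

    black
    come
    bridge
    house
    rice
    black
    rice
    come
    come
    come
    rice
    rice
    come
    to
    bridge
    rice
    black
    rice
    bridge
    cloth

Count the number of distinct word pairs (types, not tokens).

15

20 tokens → 19 bigram windows in total.
Repeated bigrams (each contributes count−1 duplicates):
  black rice: 2
  come come: 2
  rice black: 2
  rice come: 2
4 duplicate windows → 19 − 4 = 15 distinct.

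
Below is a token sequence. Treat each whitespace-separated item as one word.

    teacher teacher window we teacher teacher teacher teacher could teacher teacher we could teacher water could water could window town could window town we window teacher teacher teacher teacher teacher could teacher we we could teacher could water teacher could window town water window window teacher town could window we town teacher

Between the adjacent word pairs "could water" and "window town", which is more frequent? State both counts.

"window town" (3 vs 2)

"could water": 2 occurrences
"window town": 3 occurrences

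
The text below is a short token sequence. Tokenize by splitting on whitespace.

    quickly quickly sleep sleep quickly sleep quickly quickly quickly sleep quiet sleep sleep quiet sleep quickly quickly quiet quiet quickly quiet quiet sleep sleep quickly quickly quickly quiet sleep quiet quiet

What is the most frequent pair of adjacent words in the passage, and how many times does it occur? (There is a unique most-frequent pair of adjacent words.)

Bigram frequencies (highest first):
  quickly quickly: 6
  sleep quickly: 4
  quiet sleep: 4
  quickly sleep: 3
  sleep sleep: 3
  sleep quiet: 3
  … (3 more, each ≤ 3)

"quickly quickly", 6 times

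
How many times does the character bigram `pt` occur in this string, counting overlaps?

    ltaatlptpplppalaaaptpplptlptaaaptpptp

6

Sliding a length-2 window over the 37 characters (36 positions):
  position 7–8: pt
  position 19–20: pt
  position 24–25: pt
  position 27–28: pt
  position 32–33: pt
  position 35–36: pt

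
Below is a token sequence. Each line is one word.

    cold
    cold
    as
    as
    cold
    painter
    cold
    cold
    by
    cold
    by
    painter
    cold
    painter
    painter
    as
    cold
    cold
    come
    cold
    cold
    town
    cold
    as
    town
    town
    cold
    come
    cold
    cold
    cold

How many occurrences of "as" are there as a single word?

Scanning the 31 tokens for "as":
  position 3: as
  position 4: as
  position 16: as
  position 24: as

4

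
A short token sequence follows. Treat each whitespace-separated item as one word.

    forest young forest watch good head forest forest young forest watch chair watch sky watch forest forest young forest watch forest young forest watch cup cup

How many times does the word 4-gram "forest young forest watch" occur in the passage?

4

Scanning the 23 overlapping 4-gram windows for "forest young forest watch":
  position 1–4: forest young forest watch
  position 8–11: forest young forest watch
  position 17–20: forest young forest watch
  position 21–24: forest young forest watch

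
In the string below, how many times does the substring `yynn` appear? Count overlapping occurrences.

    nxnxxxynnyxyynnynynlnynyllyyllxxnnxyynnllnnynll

Sliding a length-4 window over the 47 characters (44 positions):
  position 12–15: yynn
  position 36–39: yynn

2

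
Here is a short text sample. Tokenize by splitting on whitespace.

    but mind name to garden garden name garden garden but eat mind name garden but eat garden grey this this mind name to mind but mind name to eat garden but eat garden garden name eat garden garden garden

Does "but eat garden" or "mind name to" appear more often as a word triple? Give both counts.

"mind name to" (3 vs 2)

"but eat garden": 2 occurrences
"mind name to": 3 occurrences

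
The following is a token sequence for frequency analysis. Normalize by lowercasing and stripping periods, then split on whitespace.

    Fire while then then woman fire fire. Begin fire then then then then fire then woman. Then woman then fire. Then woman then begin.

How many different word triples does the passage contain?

17

24 tokens → 22 trigram windows in total.
Repeated trigrams (each contributes count−1 duplicates):
  then woman then: 3
  fire then woman: 2
  then fire then: 2
  then then then: 2
5 duplicate windows → 22 − 5 = 17 distinct.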